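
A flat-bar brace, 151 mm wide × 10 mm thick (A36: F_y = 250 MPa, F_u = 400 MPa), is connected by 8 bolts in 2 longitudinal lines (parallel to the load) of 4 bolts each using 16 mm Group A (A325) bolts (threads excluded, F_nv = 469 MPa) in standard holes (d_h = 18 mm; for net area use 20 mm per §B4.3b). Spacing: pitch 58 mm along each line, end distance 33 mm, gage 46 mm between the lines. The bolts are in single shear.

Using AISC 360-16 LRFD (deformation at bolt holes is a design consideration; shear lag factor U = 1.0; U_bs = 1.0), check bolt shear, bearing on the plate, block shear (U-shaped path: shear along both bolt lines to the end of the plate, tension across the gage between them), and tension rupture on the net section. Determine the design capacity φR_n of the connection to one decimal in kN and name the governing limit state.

333.0 kN (net-section rupture governs)

Bolt shear: A_b = π(16)²/4 = 201.06 mm². φR_n = 0.75 × 469 × 201.06 × 8 × 1 = 565.8 kN.
Bearing (10 mm plate, F_u = 400 MPa): end bolts L_c = 33 − 18/2 = 24, R_n = min(1.2×24×10×400, 2.4×16×10×400) = 115.2 kN/bolt; interior L_c = 58 − 18 = 40, R_n = 153.6 kN/bolt. φR_n = 0.75 × (2×115.2 + 6×153.6) = 864.0 kN.
Block shear: shear path 2×[33+3×58] = 2×207 mm, A_gv = 4140, A_nv = 2×(207 − 3.5×20)×10 = 2740 mm²; tension across gage: (46 − 1×20)×10 = 260 mm². R_n = min(0.6×400×2740, 0.6×250×4140) + 1.0×400×260 = min(657.6, 621) + 104 = 725 kN. φR_n = 0.75 × 725 = 543.8 kN.
Tension rupture (net): A_n = (151 − 2×20)×10 = 1110 mm² (U = 1.0, A_e = A_n). φR_n = 0.75 × 400 × 1110 = 333.0 kN.
Governing: min(565.8, 864.0, 543.8, 333.0) = 333.0 kN → net-section rupture.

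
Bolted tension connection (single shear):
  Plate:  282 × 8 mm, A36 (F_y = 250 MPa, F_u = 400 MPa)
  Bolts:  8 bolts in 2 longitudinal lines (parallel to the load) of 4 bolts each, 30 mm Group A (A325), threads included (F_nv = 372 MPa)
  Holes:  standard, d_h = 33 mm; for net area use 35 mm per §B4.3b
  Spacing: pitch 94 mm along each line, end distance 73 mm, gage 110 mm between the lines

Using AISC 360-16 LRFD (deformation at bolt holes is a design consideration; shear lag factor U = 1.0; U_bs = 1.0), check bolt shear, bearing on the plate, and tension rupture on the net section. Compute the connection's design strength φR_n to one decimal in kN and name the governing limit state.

508.8 kN (net-section rupture governs)

Bolt shear: A_b = π(30)²/4 = 706.86 mm². φR_n = 0.75 × 372 × 706.86 × 8 × 1 = 1577.7 kN.
Bearing (8 mm plate, F_u = 400 MPa): end bolts L_c = 73 − 33/2 = 56.5, R_n = min(1.2×56.5×8×400, 2.4×30×8×400) = 216.96 kN/bolt; interior L_c = 94 − 33 = 61, R_n = 230.4 kN/bolt. φR_n = 0.75 × (2×216.96 + 6×230.4) = 1362.2 kN.
Tension rupture (net): A_n = (282 − 2×35)×8 = 1696 mm² (U = 1.0, A_e = A_n). φR_n = 0.75 × 400 × 1696 = 508.8 kN.
Governing: min(1577.7, 1362.2, 508.8) = 508.8 kN → net-section rupture.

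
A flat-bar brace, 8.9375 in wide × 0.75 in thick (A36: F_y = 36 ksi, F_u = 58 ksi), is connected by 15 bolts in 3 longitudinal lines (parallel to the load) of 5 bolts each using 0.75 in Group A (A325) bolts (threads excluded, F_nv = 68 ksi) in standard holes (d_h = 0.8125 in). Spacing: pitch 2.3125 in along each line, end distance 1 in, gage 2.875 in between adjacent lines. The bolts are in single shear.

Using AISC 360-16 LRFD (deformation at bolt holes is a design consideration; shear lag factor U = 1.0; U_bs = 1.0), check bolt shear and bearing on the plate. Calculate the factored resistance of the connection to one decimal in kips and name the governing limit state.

338.0 kips (bolt shear governs)

Bolt shear: A_b = π(0.75)²/4 = 0.44179 in². φR_n = 0.75 × 68 × 0.44179 × 15 × 1 = 338.0 kips.
Bearing (0.75 in plate, F_u = 58 ksi): end bolts L_c = 1 − 0.8125/2 = 0.59375, R_n = min(1.2×0.59375×0.75×58, 2.4×0.75×0.75×58) = 30.994 kips/bolt; interior L_c = 2.3125 − 0.8125 = 1.5, R_n = 78.3 kips/bolt. φR_n = 0.75 × (3×30.994 + 12×78.3) = 774.4 kips.
Governing: min(338.0, 774.4) = 338.0 kips → bolt shear.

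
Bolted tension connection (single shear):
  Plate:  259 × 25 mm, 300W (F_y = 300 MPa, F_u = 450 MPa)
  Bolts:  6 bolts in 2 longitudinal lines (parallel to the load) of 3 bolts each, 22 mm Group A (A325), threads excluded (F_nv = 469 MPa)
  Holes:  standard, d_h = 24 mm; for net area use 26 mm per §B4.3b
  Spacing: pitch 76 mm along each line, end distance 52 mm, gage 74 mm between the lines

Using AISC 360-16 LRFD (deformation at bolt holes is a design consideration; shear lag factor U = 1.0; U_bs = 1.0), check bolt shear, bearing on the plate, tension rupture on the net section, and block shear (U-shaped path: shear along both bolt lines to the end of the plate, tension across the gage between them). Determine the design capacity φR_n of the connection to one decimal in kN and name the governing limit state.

802.3 kN (bolt shear governs)

Bolt shear: A_b = π(22)²/4 = 380.13 mm². φR_n = 0.75 × 469 × 380.13 × 6 × 1 = 802.3 kN.
Bearing (25 mm plate, F_u = 450 MPa): end bolts L_c = 52 − 24/2 = 40, R_n = min(1.2×40×25×450, 2.4×22×25×450) = 540 kN/bolt; interior L_c = 76 − 24 = 52, R_n = 594 kN/bolt. φR_n = 0.75 × (2×540 + 4×594) = 2592.0 kN.
Tension rupture (net): A_n = (259 − 2×26)×25 = 5175 mm² (U = 1.0, A_e = A_n). φR_n = 0.75 × 450 × 5175 = 1746.6 kN.
Block shear: shear path 2×[52+2×76] = 2×204 mm, A_gv = 10200, A_nv = 2×(204 − 2.5×26)×25 = 6950 mm²; tension across gage: (74 − 1×26)×25 = 1200 mm². R_n = min(0.6×450×6950, 0.6×300×10200) + 1.0×450×1200 = min(1876.5, 1836) + 540 = 2376 kN. φR_n = 0.75 × 2376 = 1782.0 kN.
Governing: min(802.3, 2592.0, 1746.6, 1782.0) = 802.3 kN → bolt shear.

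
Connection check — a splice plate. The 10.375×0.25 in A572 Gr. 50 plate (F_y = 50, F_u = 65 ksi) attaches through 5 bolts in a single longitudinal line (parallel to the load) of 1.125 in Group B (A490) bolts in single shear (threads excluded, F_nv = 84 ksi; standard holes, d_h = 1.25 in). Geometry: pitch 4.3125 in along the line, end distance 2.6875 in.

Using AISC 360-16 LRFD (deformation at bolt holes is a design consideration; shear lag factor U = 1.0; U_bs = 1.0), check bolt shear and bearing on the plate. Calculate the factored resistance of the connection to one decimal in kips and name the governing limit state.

161.8 kips (bearing governs)

Bolt shear: A_b = π(1.125)²/4 = 0.99402 in². φR_n = 0.75 × 84 × 0.99402 × 5 × 1 = 313.1 kips.
Bearing (0.25 in plate, F_u = 65 ksi): end bolts L_c = 2.6875 − 1.25/2 = 2.0625, R_n = min(1.2×2.0625×0.25×65, 2.4×1.125×0.25×65) = 40.219 kips/bolt; interior L_c = 4.3125 − 1.25 = 3.0625, R_n = 43.875 kips/bolt. φR_n = 0.75 × (1×40.219 + 4×43.875) = 161.8 kips.
Governing: min(313.1, 161.8) = 161.8 kips → bearing.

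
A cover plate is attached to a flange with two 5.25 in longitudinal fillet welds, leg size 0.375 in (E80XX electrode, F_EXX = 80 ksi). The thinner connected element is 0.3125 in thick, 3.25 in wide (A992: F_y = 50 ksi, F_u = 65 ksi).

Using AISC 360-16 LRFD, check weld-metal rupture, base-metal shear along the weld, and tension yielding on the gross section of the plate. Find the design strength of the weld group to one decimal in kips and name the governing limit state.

45.7 kips (gross-section yield governs)

Weld metal: throat = 0.707×0.375 = 0.26513 in, L = 2×5.25 = 10.5 in. φR_n = 0.75 × 0.6 × 80 × 0.26513 × 10.5 = 100.2 kips.
Base metal shear (0.3125 in plate): yield φR_n = 1.0×0.6×50×0.3125×10.5 = 98.4 kips; rupture φR_n = 0.75×0.6×65×0.3125×10.5 = 96.0 kips; take 96.0 kips (rupture).
Tension yield (gross): A_g = 3.25×0.3125 = 1.0156 in². φR_n = 0.90 × 50 × 1.0156 = 45.7 kips.
Governing: min(100.2, 96.0, 45.7) = 45.7 kips → gross-section yield.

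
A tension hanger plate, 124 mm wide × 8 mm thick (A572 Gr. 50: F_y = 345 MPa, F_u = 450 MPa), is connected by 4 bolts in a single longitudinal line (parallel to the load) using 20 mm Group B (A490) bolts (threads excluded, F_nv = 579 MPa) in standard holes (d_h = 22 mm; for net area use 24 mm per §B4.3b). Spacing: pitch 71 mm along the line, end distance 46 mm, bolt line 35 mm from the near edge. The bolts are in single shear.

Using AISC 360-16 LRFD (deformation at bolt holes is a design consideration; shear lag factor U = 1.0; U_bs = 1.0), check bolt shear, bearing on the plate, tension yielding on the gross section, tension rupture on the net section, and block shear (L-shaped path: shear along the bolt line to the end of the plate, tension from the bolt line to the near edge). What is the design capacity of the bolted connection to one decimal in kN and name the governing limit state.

270.0 kN (net-section rupture governs)

Bolt shear: A_b = π(20)²/4 = 314.16 mm². φR_n = 0.75 × 579 × 314.16 × 4 × 1 = 545.7 kN.
Bearing (8 mm plate, F_u = 450 MPa): end bolts L_c = 46 − 22/2 = 35, R_n = min(1.2×35×8×450, 2.4×20×8×450) = 151.2 kN/bolt; interior L_c = 71 − 22 = 49, R_n = 172.8 kN/bolt. φR_n = 0.75 × (1×151.2 + 3×172.8) = 502.2 kN.
Tension yield (gross): A_g = 124×8 = 992 mm². φR_n = 0.90 × 345 × 992 = 308.0 kN.
Tension rupture (net): A_n = (124 − 1×24)×8 = 800 mm² (U = 1.0, A_e = A_n). φR_n = 0.75 × 450 × 800 = 270.0 kN.
Block shear: shear path 1×[46+3×71] = 1×259 mm, A_gv = 2072, A_nv = 1×(259 − 3.5×24)×8 = 1400 mm²; tension to near edge: (35 − 0.5×24)×8 = 184 mm². R_n = min(0.6×450×1400, 0.6×345×2072) + 1.0×450×184 = min(378, 428.9) + 82.8 = 460.8 kN. φR_n = 0.75 × 460.8 = 345.6 kN.
Governing: min(545.7, 502.2, 308.0, 270.0, 345.6) = 270.0 kN → net-section rupture.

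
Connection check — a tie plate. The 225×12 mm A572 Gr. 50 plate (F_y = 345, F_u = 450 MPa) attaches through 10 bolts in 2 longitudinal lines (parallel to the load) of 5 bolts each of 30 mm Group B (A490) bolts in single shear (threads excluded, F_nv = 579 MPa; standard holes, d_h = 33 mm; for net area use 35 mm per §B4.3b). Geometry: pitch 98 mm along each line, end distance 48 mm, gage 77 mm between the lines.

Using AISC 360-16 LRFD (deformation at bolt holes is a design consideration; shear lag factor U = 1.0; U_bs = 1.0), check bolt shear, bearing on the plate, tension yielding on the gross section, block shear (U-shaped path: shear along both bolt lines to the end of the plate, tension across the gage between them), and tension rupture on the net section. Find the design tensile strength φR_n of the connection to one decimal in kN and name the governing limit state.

Bolt shear: A_b = π(30)²/4 = 706.86 mm². φR_n = 0.75 × 579 × 706.86 × 10 × 1 = 3069.5 kN.
Bearing (12 mm plate, F_u = 450 MPa): end bolts L_c = 48 − 33/2 = 31.5, R_n = min(1.2×31.5×12×450, 2.4×30×12×450) = 204.12 kN/bolt; interior L_c = 98 − 33 = 65, R_n = 388.8 kN/bolt. φR_n = 0.75 × (2×204.12 + 8×388.8) = 2639.0 kN.
Tension yield (gross): A_g = 225×12 = 2700 mm². φR_n = 0.90 × 345 × 2700 = 838.4 kN.
Block shear: shear path 2×[48+4×98] = 2×440 mm, A_gv = 10560, A_nv = 2×(440 − 4.5×35)×12 = 6780 mm²; tension across gage: (77 − 1×35)×12 = 504 mm². R_n = min(0.6×450×6780, 0.6×345×10560) + 1.0×450×504 = min(1830.6, 2185.9) + 226.8 = 2057.4 kN. φR_n = 0.75 × 2057.4 = 1543.1 kN.
Tension rupture (net): A_n = (225 − 2×35)×12 = 1860 mm² (U = 1.0, A_e = A_n). φR_n = 0.75 × 450 × 1860 = 627.8 kN.
Governing: min(3069.5, 2639.0, 838.4, 1543.1, 627.8) = 627.8 kN → net-section rupture.

627.8 kN (net-section rupture governs)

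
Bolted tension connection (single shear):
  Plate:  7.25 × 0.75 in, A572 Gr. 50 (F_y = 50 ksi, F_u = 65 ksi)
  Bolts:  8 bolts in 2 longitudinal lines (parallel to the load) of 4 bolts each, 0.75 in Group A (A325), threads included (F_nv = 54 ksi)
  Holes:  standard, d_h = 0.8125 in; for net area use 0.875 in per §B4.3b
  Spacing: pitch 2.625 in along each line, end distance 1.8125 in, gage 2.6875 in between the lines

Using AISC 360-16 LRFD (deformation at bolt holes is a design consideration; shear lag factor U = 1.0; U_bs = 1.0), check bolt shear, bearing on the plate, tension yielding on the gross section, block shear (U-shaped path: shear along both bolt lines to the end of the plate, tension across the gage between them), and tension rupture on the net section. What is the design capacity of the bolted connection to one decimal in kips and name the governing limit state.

Bolt shear: A_b = π(0.75)²/4 = 0.44179 in². φR_n = 0.75 × 54 × 0.44179 × 8 × 1 = 143.1 kips.
Bearing (0.75 in plate, F_u = 65 ksi): end bolts L_c = 1.8125 − 0.8125/2 = 1.40625, R_n = min(1.2×1.40625×0.75×65, 2.4×0.75×0.75×65) = 82.266 kips/bolt; interior L_c = 2.625 − 0.8125 = 1.8125, R_n = 87.75 kips/bolt. φR_n = 0.75 × (2×82.266 + 6×87.75) = 518.3 kips.
Tension yield (gross): A_g = 7.25×0.75 = 5.4375 in². φR_n = 0.90 × 50 × 5.4375 = 244.7 kips.
Block shear: shear path 2×[1.8125+3×2.625] = 2×9.6875 in, A_gv = 14.531, A_nv = 2×(9.6875 − 3.5×0.875)×0.75 = 9.9375 in²; tension across gage: (2.6875 − 1×0.875)×0.75 = 1.3594 in². R_n = min(0.6×65×9.9375, 0.6×50×14.531) + 1.0×65×1.3594 = min(387.56, 435.93) + 88.361 = 475.92 kips. φR_n = 0.75 × 475.92 = 356.9 kips.
Tension rupture (net): A_n = (7.25 − 2×0.875)×0.75 = 4.125 in² (U = 1.0, A_e = A_n). φR_n = 0.75 × 65 × 4.125 = 201.1 kips.
Governing: min(143.1, 518.3, 244.7, 356.9, 201.1) = 143.1 kips → bolt shear.

143.1 kips (bolt shear governs)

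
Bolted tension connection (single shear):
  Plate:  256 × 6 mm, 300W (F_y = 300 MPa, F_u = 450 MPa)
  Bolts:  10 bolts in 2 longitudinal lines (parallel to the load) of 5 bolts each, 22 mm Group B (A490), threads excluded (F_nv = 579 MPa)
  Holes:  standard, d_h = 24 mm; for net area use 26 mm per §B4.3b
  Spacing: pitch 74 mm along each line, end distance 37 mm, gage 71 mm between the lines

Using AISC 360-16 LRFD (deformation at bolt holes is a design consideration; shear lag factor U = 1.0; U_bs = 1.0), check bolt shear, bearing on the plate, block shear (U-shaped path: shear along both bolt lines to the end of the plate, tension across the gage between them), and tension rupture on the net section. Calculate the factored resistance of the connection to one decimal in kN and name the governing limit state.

Bolt shear: A_b = π(22)²/4 = 380.13 mm². φR_n = 0.75 × 579 × 380.13 × 10 × 1 = 1650.7 kN.
Bearing (6 mm plate, F_u = 450 MPa): end bolts L_c = 37 − 24/2 = 25, R_n = min(1.2×25×6×450, 2.4×22×6×450) = 81 kN/bolt; interior L_c = 74 − 24 = 50, R_n = 142.56 kN/bolt. φR_n = 0.75 × (2×81 + 8×142.56) = 976.9 kN.
Block shear: shear path 2×[37+4×74] = 2×333 mm, A_gv = 3996, A_nv = 2×(333 − 4.5×26)×6 = 2592 mm²; tension across gage: (71 − 1×26)×6 = 270 mm². R_n = min(0.6×450×2592, 0.6×300×3996) + 1.0×450×270 = min(699.84, 719.28) + 121.5 = 821.34 kN. φR_n = 0.75 × 821.34 = 616.0 kN.
Tension rupture (net): A_n = (256 − 2×26)×6 = 1224 mm² (U = 1.0, A_e = A_n). φR_n = 0.75 × 450 × 1224 = 413.1 kN.
Governing: min(1650.7, 976.9, 616.0, 413.1) = 413.1 kN → net-section rupture.

413.1 kN (net-section rupture governs)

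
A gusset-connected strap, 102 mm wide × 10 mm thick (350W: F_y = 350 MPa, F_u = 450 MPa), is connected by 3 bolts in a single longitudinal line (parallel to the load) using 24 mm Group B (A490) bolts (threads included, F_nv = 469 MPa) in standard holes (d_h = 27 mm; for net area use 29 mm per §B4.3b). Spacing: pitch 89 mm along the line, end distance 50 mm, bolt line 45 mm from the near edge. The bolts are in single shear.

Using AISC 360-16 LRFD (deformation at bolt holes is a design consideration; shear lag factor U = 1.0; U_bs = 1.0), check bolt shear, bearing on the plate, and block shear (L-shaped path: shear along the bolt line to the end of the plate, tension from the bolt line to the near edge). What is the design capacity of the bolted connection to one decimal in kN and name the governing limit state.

417.8 kN (block shear governs)

Bolt shear: A_b = π(24)²/4 = 452.39 mm². φR_n = 0.75 × 469 × 452.39 × 3 × 1 = 477.4 kN.
Bearing (10 mm plate, F_u = 450 MPa): end bolts L_c = 50 − 27/2 = 36.5, R_n = min(1.2×36.5×10×450, 2.4×24×10×450) = 197.1 kN/bolt; interior L_c = 89 − 27 = 62, R_n = 259.2 kN/bolt. φR_n = 0.75 × (1×197.1 + 2×259.2) = 536.6 kN.
Block shear: shear path 1×[50+2×89] = 1×228 mm, A_gv = 2280, A_nv = 1×(228 − 2.5×29)×10 = 1555 mm²; tension to near edge: (45 − 0.5×29)×10 = 305 mm². R_n = min(0.6×450×1555, 0.6×350×2280) + 1.0×450×305 = min(419.85, 478.8) + 137.25 = 557.1 kN. φR_n = 0.75 × 557.1 = 417.8 kN.
Governing: min(477.4, 536.6, 417.8) = 417.8 kN → block shear.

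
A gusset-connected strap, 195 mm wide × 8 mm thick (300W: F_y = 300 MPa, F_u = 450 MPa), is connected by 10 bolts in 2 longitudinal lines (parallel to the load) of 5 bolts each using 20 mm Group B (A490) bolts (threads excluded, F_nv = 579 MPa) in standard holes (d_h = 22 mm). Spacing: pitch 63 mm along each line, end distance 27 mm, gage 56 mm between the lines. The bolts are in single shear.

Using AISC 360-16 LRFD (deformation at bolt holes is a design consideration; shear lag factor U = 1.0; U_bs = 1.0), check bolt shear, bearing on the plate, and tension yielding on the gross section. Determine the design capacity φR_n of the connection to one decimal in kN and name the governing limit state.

Bolt shear: A_b = π(20)²/4 = 314.16 mm². φR_n = 0.75 × 579 × 314.16 × 10 × 1 = 1364.2 kN.
Bearing (8 mm plate, F_u = 450 MPa): end bolts L_c = 27 − 22/2 = 16, R_n = min(1.2×16×8×450, 2.4×20×8×450) = 69.12 kN/bolt; interior L_c = 63 − 22 = 41, R_n = 172.8 kN/bolt. φR_n = 0.75 × (2×69.12 + 8×172.8) = 1140.5 kN.
Tension yield (gross): A_g = 195×8 = 1560 mm². φR_n = 0.90 × 300 × 1560 = 421.2 kN.
Governing: min(1364.2, 1140.5, 421.2) = 421.2 kN → gross-section yield.

421.2 kN (gross-section yield governs)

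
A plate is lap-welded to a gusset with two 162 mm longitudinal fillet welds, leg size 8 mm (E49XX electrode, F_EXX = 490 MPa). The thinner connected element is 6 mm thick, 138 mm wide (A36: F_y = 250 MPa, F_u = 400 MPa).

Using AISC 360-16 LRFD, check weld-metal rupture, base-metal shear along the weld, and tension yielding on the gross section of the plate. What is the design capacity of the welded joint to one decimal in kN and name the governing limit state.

Weld metal: throat = 0.707×8 = 5.656 mm, L = 2×162 = 324 mm. φR_n = 0.75 × 0.6 × 490 × 5.656 × 324 = 404.1 kN.
Base metal shear (6 mm plate): yield φR_n = 1.0×0.6×250×6×324 = 291.6 kN; rupture φR_n = 0.75×0.6×400×6×324 = 349.9 kN; take 291.6 kN (yield).
Tension yield (gross): A_g = 138×6 = 828 mm². φR_n = 0.90 × 250 × 828 = 186.3 kN.
Governing: min(404.1, 291.6, 186.3) = 186.3 kN → gross-section yield.

186.3 kN (gross-section yield governs)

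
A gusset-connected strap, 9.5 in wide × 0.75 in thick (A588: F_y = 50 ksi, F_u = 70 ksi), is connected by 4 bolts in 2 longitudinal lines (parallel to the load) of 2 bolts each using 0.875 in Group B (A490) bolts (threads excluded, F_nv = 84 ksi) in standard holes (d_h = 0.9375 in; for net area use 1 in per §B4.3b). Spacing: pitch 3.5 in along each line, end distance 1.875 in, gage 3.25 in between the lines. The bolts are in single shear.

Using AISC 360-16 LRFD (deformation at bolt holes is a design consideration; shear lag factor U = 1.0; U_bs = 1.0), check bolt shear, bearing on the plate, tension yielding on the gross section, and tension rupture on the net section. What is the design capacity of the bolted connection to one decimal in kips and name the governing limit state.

Bolt shear: A_b = π(0.875)²/4 = 0.60132 in². φR_n = 0.75 × 84 × 0.60132 × 4 × 1 = 151.5 kips.
Bearing (0.75 in plate, F_u = 70 ksi): end bolts L_c = 1.875 − 0.9375/2 = 1.40625, R_n = min(1.2×1.40625×0.75×70, 2.4×0.875×0.75×70) = 88.594 kips/bolt; interior L_c = 3.5 − 0.9375 = 2.5625, R_n = 110.25 kips/bolt. φR_n = 0.75 × (2×88.594 + 2×110.25) = 298.3 kips.
Tension yield (gross): A_g = 9.5×0.75 = 7.125 in². φR_n = 0.90 × 50 × 7.125 = 320.6 kips.
Tension rupture (net): A_n = (9.5 − 2×1)×0.75 = 5.625 in² (U = 1.0, A_e = A_n). φR_n = 0.75 × 70 × 5.625 = 295.3 kips.
Governing: min(151.5, 298.3, 320.6, 295.3) = 151.5 kips → bolt shear.

151.5 kips (bolt shear governs)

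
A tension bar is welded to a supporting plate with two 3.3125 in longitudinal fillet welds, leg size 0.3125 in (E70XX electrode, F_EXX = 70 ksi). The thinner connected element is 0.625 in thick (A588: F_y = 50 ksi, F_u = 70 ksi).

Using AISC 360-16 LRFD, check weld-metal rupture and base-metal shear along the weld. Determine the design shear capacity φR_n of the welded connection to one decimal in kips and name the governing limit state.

46.1 kips (weld metal governs)

Weld metal: throat = 0.707×0.3125 = 0.22094 in, L = 2×3.3125 = 6.625 in. φR_n = 0.75 × 0.6 × 70 × 0.22094 × 6.625 = 46.1 kips.
Base metal shear (0.625 in plate): yield φR_n = 1.0×0.6×50×0.625×6.625 = 124.2 kips; rupture φR_n = 0.75×0.6×70×0.625×6.625 = 130.4 kips; take 124.2 kips (yield).
Governing: min(46.1, 124.2) = 46.1 kips → weld metal.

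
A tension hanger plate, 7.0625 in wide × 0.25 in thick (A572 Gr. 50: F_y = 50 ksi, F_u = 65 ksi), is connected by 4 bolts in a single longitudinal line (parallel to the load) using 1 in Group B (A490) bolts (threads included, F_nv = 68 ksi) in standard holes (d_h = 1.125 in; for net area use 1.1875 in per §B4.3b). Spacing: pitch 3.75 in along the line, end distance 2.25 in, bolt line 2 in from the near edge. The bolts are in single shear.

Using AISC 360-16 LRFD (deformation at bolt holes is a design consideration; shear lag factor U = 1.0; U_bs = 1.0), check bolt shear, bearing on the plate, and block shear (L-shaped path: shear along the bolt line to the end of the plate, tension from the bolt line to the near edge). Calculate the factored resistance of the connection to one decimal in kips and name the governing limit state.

Bolt shear: A_b = π(1)²/4 = 0.7854 in². φR_n = 0.75 × 68 × 0.7854 × 4 × 1 = 160.2 kips.
Bearing (0.25 in plate, F_u = 65 ksi): end bolts L_c = 2.25 − 1.125/2 = 1.6875, R_n = min(1.2×1.6875×0.25×65, 2.4×1×0.25×65) = 32.906 kips/bolt; interior L_c = 3.75 − 1.125 = 2.625, R_n = 39 kips/bolt. φR_n = 0.75 × (1×32.906 + 3×39) = 112.4 kips.
Block shear: shear path 1×[2.25+3×3.75] = 1×13.5 in, A_gv = 3.375, A_nv = 1×(13.5 − 3.5×1.1875)×0.25 = 2.3359 in²; tension to near edge: (2 − 0.5×1.1875)×0.25 = 0.35156 in². R_n = min(0.6×65×2.3359, 0.6×50×3.375) + 1.0×65×0.35156 = min(91.1, 101.25) + 22.851 = 113.95 kips. φR_n = 0.75 × 113.95 = 85.5 kips.
Governing: min(160.2, 112.4, 85.5) = 85.5 kips → block shear.

85.5 kips (block shear governs)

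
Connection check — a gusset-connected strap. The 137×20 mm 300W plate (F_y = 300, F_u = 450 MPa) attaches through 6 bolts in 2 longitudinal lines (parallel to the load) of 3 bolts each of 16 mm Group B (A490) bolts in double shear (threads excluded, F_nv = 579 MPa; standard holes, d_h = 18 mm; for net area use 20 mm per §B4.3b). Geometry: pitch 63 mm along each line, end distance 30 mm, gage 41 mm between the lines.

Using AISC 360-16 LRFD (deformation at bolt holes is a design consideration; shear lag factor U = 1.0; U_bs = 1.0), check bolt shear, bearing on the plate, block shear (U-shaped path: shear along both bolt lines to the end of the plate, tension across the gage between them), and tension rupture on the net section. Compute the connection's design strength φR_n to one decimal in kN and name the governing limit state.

Bolt shear: A_b = π(16)²/4 = 201.06 mm². φR_n = 0.75 × 579 × 201.06 × 6 × 2 = 1047.7 kN.
Bearing (20 mm plate, F_u = 450 MPa): end bolts L_c = 30 − 18/2 = 21, R_n = min(1.2×21×20×450, 2.4×16×20×450) = 226.8 kN/bolt; interior L_c = 63 − 18 = 45, R_n = 345.6 kN/bolt. φR_n = 0.75 × (2×226.8 + 4×345.6) = 1377.0 kN.
Block shear: shear path 2×[30+2×63] = 2×156 mm, A_gv = 6240, A_nv = 2×(156 − 2.5×20)×20 = 4240 mm²; tension across gage: (41 − 1×20)×20 = 420 mm². R_n = min(0.6×450×4240, 0.6×300×6240) + 1.0×450×420 = min(1144.8, 1123.2) + 189 = 1312.2 kN. φR_n = 0.75 × 1312.2 = 984.2 kN.
Tension rupture (net): A_n = (137 − 2×20)×20 = 1940 mm² (U = 1.0, A_e = A_n). φR_n = 0.75 × 450 × 1940 = 654.8 kN.
Governing: min(1047.7, 1377.0, 984.2, 654.8) = 654.8 kN → net-section rupture.

654.8 kN (net-section rupture governs)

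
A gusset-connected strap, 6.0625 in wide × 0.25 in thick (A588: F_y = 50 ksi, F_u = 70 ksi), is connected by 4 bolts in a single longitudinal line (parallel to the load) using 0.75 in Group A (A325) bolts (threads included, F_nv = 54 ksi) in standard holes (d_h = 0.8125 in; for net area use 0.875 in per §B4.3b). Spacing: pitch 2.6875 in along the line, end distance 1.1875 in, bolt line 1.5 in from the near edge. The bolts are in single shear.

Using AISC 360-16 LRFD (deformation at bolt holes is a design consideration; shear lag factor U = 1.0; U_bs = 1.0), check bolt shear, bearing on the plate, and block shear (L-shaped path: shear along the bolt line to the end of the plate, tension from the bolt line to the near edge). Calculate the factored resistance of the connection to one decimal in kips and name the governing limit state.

62.7 kips (block shear governs)

Bolt shear: A_b = π(0.75)²/4 = 0.44179 in². φR_n = 0.75 × 54 × 0.44179 × 4 × 1 = 71.6 kips.
Bearing (0.25 in plate, F_u = 70 ksi): end bolts L_c = 1.1875 − 0.8125/2 = 0.78125, R_n = min(1.2×0.78125×0.25×70, 2.4×0.75×0.25×70) = 16.406 kips/bolt; interior L_c = 2.6875 − 0.8125 = 1.875, R_n = 31.5 kips/bolt. φR_n = 0.75 × (1×16.406 + 3×31.5) = 83.2 kips.
Block shear: shear path 1×[1.1875+3×2.6875] = 1×9.25 in, A_gv = 2.3125, A_nv = 1×(9.25 − 3.5×0.875)×0.25 = 1.5469 in²; tension to near edge: (1.5 − 0.5×0.875)×0.25 = 0.26563 in². R_n = min(0.6×70×1.5469, 0.6×50×2.3125) + 1.0×70×0.26563 = min(64.97, 69.375) + 18.594 = 83.564 kips. φR_n = 0.75 × 83.564 = 62.7 kips.
Governing: min(71.6, 83.2, 62.7) = 62.7 kips → block shear.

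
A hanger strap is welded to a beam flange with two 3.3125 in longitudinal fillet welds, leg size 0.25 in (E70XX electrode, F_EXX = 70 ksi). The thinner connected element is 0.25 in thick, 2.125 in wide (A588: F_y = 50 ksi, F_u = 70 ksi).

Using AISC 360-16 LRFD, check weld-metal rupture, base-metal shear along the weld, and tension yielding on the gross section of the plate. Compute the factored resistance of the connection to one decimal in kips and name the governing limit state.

Weld metal: throat = 0.707×0.25 = 0.17675 in, L = 2×3.3125 = 6.625 in. φR_n = 0.75 × 0.6 × 70 × 0.17675 × 6.625 = 36.9 kips.
Base metal shear (0.25 in plate): yield φR_n = 1.0×0.6×50×0.25×6.625 = 49.7 kips; rupture φR_n = 0.75×0.6×70×0.25×6.625 = 52.2 kips; take 49.7 kips (yield).
Tension yield (gross): A_g = 2.125×0.25 = 0.53125 in². φR_n = 0.90 × 50 × 0.53125 = 23.9 kips.
Governing: min(36.9, 49.7, 23.9) = 23.9 kips → gross-section yield.

23.9 kips (gross-section yield governs)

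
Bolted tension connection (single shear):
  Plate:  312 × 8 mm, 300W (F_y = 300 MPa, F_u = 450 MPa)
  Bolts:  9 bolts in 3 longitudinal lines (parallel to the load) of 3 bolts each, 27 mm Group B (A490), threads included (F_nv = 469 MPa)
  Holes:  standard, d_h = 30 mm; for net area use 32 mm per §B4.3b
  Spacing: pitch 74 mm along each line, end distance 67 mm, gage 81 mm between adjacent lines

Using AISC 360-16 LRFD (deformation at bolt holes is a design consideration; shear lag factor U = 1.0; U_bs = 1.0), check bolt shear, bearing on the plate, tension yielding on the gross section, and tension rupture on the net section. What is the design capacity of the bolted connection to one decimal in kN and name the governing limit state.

583.2 kN (net-section rupture governs)

Bolt shear: A_b = π(27)²/4 = 572.56 mm². φR_n = 0.75 × 469 × 572.56 × 9 × 1 = 1812.6 kN.
Bearing (8 mm plate, F_u = 450 MPa): end bolts L_c = 67 − 30/2 = 52, R_n = min(1.2×52×8×450, 2.4×27×8×450) = 224.64 kN/bolt; interior L_c = 74 − 30 = 44, R_n = 190.08 kN/bolt. φR_n = 0.75 × (3×224.64 + 6×190.08) = 1360.8 kN.
Tension yield (gross): A_g = 312×8 = 2496 mm². φR_n = 0.90 × 300 × 2496 = 673.9 kN.
Tension rupture (net): A_n = (312 − 3×32)×8 = 1728 mm² (U = 1.0, A_e = A_n). φR_n = 0.75 × 450 × 1728 = 583.2 kN.
Governing: min(1812.6, 1360.8, 673.9, 583.2) = 583.2 kN → net-section rupture.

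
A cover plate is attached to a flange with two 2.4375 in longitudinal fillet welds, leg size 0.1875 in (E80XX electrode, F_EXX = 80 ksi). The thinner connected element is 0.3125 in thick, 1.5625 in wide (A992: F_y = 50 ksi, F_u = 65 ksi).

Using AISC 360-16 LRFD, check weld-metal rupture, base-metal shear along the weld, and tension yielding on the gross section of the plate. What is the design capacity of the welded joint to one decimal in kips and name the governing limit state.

22.0 kips (gross-section yield governs)

Weld metal: throat = 0.707×0.1875 = 0.13256 in, L = 2×2.4375 = 4.875 in. φR_n = 0.75 × 0.6 × 80 × 0.13256 × 4.875 = 23.3 kips.
Base metal shear (0.3125 in plate): yield φR_n = 1.0×0.6×50×0.3125×4.875 = 45.7 kips; rupture φR_n = 0.75×0.6×65×0.3125×4.875 = 44.6 kips; take 44.6 kips (rupture).
Tension yield (gross): A_g = 1.5625×0.3125 = 0.48828 in². φR_n = 0.90 × 50 × 0.48828 = 22.0 kips.
Governing: min(23.3, 44.6, 22.0) = 22.0 kips → gross-section yield.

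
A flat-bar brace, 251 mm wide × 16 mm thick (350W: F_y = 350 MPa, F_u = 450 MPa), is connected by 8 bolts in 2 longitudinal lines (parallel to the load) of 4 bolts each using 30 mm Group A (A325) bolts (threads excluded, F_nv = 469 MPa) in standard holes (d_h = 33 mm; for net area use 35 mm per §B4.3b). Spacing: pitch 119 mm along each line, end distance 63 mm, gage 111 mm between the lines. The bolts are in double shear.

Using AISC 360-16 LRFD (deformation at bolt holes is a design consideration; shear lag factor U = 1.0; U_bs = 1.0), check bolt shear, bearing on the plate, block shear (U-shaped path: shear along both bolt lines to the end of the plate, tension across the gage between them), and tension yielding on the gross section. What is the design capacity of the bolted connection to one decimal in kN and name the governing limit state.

1265.0 kN (gross-section yield governs)

Bolt shear: A_b = π(30)²/4 = 706.86 mm². φR_n = 0.75 × 469 × 706.86 × 8 × 2 = 3978.2 kN.
Bearing (16 mm plate, F_u = 450 MPa): end bolts L_c = 63 − 33/2 = 46.5, R_n = min(1.2×46.5×16×450, 2.4×30×16×450) = 401.76 kN/bolt; interior L_c = 119 − 33 = 86, R_n = 518.4 kN/bolt. φR_n = 0.75 × (2×401.76 + 6×518.4) = 2935.4 kN.
Block shear: shear path 2×[63+3×119] = 2×420 mm, A_gv = 13440, A_nv = 2×(420 − 3.5×35)×16 = 9520 mm²; tension across gage: (111 − 1×35)×16 = 1216 mm². R_n = min(0.6×450×9520, 0.6×350×13440) + 1.0×450×1216 = min(2570.4, 2822.4) + 547.2 = 3117.6 kN. φR_n = 0.75 × 3117.6 = 2338.2 kN.
Tension yield (gross): A_g = 251×16 = 4016 mm². φR_n = 0.90 × 350 × 4016 = 1265.0 kN.
Governing: min(3978.2, 2935.4, 2338.2, 1265.0) = 1265.0 kN → gross-section yield.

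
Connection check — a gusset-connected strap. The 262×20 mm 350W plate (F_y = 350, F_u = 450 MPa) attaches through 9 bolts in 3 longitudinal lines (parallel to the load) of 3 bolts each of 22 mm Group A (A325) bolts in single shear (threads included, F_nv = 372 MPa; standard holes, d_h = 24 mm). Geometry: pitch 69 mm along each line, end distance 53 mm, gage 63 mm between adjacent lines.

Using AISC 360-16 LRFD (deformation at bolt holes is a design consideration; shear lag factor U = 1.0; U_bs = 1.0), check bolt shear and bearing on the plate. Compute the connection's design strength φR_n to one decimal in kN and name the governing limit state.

Bolt shear: A_b = π(22)²/4 = 380.13 mm². φR_n = 0.75 × 372 × 380.13 × 9 × 1 = 954.5 kN.
Bearing (20 mm plate, F_u = 450 MPa): end bolts L_c = 53 − 24/2 = 41, R_n = min(1.2×41×20×450, 2.4×22×20×450) = 442.8 kN/bolt; interior L_c = 69 − 24 = 45, R_n = 475.2 kN/bolt. φR_n = 0.75 × (3×442.8 + 6×475.2) = 3134.7 kN.
Governing: min(954.5, 3134.7) = 954.5 kN → bolt shear.

954.5 kN (bolt shear governs)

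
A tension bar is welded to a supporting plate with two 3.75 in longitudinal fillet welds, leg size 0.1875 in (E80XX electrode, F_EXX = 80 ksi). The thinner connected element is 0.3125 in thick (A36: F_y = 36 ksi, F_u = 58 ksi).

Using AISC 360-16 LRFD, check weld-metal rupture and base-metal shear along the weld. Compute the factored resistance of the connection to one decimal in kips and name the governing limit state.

35.8 kips (weld metal governs)

Weld metal: throat = 0.707×0.1875 = 0.13256 in, L = 2×3.75 = 7.5 in. φR_n = 0.75 × 0.6 × 80 × 0.13256 × 7.5 = 35.8 kips.
Base metal shear (0.3125 in plate): yield φR_n = 1.0×0.6×36×0.3125×7.5 = 50.6 kips; rupture φR_n = 0.75×0.6×58×0.3125×7.5 = 61.2 kips; take 50.6 kips (yield).
Governing: min(35.8, 50.6) = 35.8 kips → weld metal.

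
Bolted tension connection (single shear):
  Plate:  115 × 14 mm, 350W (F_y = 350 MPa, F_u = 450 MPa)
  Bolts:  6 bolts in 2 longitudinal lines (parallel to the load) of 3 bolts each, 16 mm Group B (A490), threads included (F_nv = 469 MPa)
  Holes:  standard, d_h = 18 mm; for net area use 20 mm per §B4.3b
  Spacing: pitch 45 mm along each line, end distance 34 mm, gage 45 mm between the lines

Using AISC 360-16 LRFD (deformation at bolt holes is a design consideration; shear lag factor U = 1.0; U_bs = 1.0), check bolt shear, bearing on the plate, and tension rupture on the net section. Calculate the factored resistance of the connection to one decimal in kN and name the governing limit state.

Bolt shear: A_b = π(16)²/4 = 201.06 mm². φR_n = 0.75 × 469 × 201.06 × 6 × 1 = 424.3 kN.
Bearing (14 mm plate, F_u = 450 MPa): end bolts L_c = 34 − 18/2 = 25, R_n = min(1.2×25×14×450, 2.4×16×14×450) = 189 kN/bolt; interior L_c = 45 − 18 = 27, R_n = 204.12 kN/bolt. φR_n = 0.75 × (2×189 + 4×204.12) = 895.9 kN.
Tension rupture (net): A_n = (115 − 2×20)×14 = 1050 mm² (U = 1.0, A_e = A_n). φR_n = 0.75 × 450 × 1050 = 354.4 kN.
Governing: min(424.3, 895.9, 354.4) = 354.4 kN → net-section rupture.

354.4 kN (net-section rupture governs)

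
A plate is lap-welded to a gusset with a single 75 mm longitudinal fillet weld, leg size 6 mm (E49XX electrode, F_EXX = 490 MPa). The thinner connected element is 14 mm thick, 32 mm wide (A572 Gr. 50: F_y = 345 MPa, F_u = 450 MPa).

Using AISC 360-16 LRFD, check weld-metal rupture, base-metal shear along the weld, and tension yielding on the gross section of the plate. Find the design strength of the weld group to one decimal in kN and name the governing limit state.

70.2 kN (weld metal governs)

Weld metal: throat = 0.707×6 = 4.242 mm, L = 75 mm. φR_n = 0.75 × 0.6 × 490 × 4.242 × 75 = 70.2 kN.
Base metal shear (14 mm plate): yield φR_n = 1.0×0.6×345×14×75 = 217.4 kN; rupture φR_n = 0.75×0.6×450×14×75 = 212.6 kN; take 212.6 kN (rupture).
Tension yield (gross): A_g = 32×14 = 448 mm². φR_n = 0.90 × 345 × 448 = 139.1 kN.
Governing: min(70.2, 212.6, 139.1) = 70.2 kN → weld metal.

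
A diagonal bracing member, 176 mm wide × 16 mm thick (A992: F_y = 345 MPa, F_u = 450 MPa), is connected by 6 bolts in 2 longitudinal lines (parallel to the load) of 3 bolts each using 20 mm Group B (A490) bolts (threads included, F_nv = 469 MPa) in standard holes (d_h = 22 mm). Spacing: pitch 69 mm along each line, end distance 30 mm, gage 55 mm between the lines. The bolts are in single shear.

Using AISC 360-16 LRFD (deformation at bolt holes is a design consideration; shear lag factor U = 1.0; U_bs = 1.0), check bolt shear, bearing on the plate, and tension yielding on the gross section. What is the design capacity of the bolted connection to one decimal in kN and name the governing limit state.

663.0 kN (bolt shear governs)

Bolt shear: A_b = π(20)²/4 = 314.16 mm². φR_n = 0.75 × 469 × 314.16 × 6 × 1 = 663.0 kN.
Bearing (16 mm plate, F_u = 450 MPa): end bolts L_c = 30 − 22/2 = 19, R_n = min(1.2×19×16×450, 2.4×20×16×450) = 164.16 kN/bolt; interior L_c = 69 − 22 = 47, R_n = 345.6 kN/bolt. φR_n = 0.75 × (2×164.16 + 4×345.6) = 1283.0 kN.
Tension yield (gross): A_g = 176×16 = 2816 mm². φR_n = 0.90 × 345 × 2816 = 874.4 kN.
Governing: min(663.0, 1283.0, 874.4) = 663.0 kN → bolt shear.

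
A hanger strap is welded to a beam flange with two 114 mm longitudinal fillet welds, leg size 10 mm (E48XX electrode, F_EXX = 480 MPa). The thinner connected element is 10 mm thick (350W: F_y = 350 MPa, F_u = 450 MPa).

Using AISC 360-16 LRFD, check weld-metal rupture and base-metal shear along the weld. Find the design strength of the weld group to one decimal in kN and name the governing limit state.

348.2 kN (weld metal governs)

Weld metal: throat = 0.707×10 = 7.07 mm, L = 2×114 = 228 mm. φR_n = 0.75 × 0.6 × 480 × 7.07 × 228 = 348.2 kN.
Base metal shear (10 mm plate): yield φR_n = 1.0×0.6×350×10×228 = 478.8 kN; rupture φR_n = 0.75×0.6×450×10×228 = 461.7 kN; take 461.7 kN (rupture).
Governing: min(348.2, 461.7) = 348.2 kN → weld metal.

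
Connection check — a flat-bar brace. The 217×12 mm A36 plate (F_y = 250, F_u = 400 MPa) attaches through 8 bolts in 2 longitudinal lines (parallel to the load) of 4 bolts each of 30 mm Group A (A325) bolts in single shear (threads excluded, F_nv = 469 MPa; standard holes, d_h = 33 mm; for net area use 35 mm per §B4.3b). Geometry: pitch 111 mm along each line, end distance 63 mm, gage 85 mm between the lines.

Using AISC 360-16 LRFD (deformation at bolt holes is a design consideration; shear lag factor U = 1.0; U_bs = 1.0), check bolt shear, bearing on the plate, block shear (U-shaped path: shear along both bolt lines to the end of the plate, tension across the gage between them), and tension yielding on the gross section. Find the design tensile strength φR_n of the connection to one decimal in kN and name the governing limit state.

Bolt shear: A_b = π(30)²/4 = 706.86 mm². φR_n = 0.75 × 469 × 706.86 × 8 × 1 = 1989.1 kN.
Bearing (12 mm plate, F_u = 400 MPa): end bolts L_c = 63 − 33/2 = 46.5, R_n = min(1.2×46.5×12×400, 2.4×30×12×400) = 267.84 kN/bolt; interior L_c = 111 − 33 = 78, R_n = 345.6 kN/bolt. φR_n = 0.75 × (2×267.84 + 6×345.6) = 1957.0 kN.
Block shear: shear path 2×[63+3×111] = 2×396 mm, A_gv = 9504, A_nv = 2×(396 − 3.5×35)×12 = 6564 mm²; tension across gage: (85 − 1×35)×12 = 600 mm². R_n = min(0.6×400×6564, 0.6×250×9504) + 1.0×400×600 = min(1575.4, 1425.6) + 240 = 1665.6 kN. φR_n = 0.75 × 1665.6 = 1249.2 kN.
Tension yield (gross): A_g = 217×12 = 2604 mm². φR_n = 0.90 × 250 × 2604 = 585.9 kN.
Governing: min(1989.1, 1957.0, 1249.2, 585.9) = 585.9 kN → gross-section yield.

585.9 kN (gross-section yield governs)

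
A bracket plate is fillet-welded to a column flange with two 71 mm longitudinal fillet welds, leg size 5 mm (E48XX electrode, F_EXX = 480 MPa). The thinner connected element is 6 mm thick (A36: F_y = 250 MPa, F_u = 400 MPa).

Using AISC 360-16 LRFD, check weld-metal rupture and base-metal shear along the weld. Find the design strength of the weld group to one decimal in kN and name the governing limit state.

Weld metal: throat = 0.707×5 = 3.535 mm, L = 2×71 = 142 mm. φR_n = 0.75 × 0.6 × 480 × 3.535 × 142 = 108.4 kN.
Base metal shear (6 mm plate): yield φR_n = 1.0×0.6×250×6×142 = 127.8 kN; rupture φR_n = 0.75×0.6×400×6×142 = 153.4 kN; take 127.8 kN (yield).
Governing: min(108.4, 127.8) = 108.4 kN → weld metal.

108.4 kN (weld metal governs)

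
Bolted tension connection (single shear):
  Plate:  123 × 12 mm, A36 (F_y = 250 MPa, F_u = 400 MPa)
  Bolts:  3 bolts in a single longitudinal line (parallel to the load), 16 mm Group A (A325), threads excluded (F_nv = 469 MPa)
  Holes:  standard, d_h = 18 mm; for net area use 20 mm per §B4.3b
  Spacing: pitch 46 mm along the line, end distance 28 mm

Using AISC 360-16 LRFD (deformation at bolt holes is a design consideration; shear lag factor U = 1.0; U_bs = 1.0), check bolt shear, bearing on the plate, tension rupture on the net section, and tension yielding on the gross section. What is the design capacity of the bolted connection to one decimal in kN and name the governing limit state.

Bolt shear: A_b = π(16)²/4 = 201.06 mm². φR_n = 0.75 × 469 × 201.06 × 3 × 1 = 212.2 kN.
Bearing (12 mm plate, F_u = 400 MPa): end bolts L_c = 28 − 18/2 = 19, R_n = min(1.2×19×12×400, 2.4×16×12×400) = 109.44 kN/bolt; interior L_c = 46 − 18 = 28, R_n = 161.28 kN/bolt. φR_n = 0.75 × (1×109.44 + 2×161.28) = 324.0 kN.
Tension rupture (net): A_n = (123 − 1×20)×12 = 1236 mm² (U = 1.0, A_e = A_n). φR_n = 0.75 × 400 × 1236 = 370.8 kN.
Tension yield (gross): A_g = 123×12 = 1476 mm². φR_n = 0.90 × 250 × 1476 = 332.1 kN.
Governing: min(212.2, 324.0, 370.8, 332.1) = 212.2 kN → bolt shear.

212.2 kN (bolt shear governs)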